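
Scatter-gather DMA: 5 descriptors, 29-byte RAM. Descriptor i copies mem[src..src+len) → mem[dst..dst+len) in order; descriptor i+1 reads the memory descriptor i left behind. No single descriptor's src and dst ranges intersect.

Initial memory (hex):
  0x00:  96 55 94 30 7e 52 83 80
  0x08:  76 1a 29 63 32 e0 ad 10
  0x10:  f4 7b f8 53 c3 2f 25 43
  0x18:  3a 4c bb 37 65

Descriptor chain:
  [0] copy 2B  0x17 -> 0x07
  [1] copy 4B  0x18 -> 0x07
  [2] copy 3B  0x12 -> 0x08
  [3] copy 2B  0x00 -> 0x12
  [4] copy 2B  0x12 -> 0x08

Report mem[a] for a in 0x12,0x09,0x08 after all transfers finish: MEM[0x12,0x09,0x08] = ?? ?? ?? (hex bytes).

[0] 0x17->0x07 len=2 : 43 3a
[1] 0x18->0x07 len=4 : 3a 4c bb 37
[2] 0x12->0x08 len=3 : f8 53 c3
[3] 0x00->0x12 len=2 : 96 55
[4] 0x12->0x08 len=2 : 96 55
query mem[0x12]=0x96, mem[0x09]=0x55, mem[0x08]=0x96

MEM[0x12,0x09,0x08] = 96 55 96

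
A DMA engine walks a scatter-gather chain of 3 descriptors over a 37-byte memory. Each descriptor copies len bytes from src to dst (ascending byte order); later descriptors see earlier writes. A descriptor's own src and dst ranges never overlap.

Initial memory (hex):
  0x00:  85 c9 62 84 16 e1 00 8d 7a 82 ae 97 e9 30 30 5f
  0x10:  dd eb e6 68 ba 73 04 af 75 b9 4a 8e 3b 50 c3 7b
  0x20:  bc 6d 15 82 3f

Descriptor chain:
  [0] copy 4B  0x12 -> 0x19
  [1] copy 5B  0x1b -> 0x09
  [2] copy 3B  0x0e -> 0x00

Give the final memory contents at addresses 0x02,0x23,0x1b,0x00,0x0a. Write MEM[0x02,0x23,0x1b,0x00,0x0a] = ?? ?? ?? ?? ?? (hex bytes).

  after D0: wrote 4B at 0x19 = e668ba73
  after D1: wrote 5B at 0x09 = ba7350c37b
  after D2: wrote 3B at 0x00 = 305fdd
query mem[0x02]=0xdd, mem[0x23]=0x82, mem[0x1b]=0xba, mem[0x00]=0x30, mem[0x0a]=0x73

MEM[0x02,0x23,0x1b,0x00,0x0a] = dd 82 ba 30 73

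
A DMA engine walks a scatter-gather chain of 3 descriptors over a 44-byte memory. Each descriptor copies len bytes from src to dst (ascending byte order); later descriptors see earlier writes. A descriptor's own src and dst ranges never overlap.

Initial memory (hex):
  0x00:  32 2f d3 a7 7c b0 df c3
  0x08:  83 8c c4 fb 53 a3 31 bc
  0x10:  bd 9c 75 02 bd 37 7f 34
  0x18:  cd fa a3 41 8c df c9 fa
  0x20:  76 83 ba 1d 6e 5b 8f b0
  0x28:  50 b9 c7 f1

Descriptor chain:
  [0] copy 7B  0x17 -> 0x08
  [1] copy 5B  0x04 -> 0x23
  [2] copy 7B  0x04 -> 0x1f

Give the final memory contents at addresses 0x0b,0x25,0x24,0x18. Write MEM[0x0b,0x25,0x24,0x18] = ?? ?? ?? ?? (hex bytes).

MEM[0x0b,0x25,0x24,0x18] = a3 fa cd cd

[0] 0x17->0x08 len=7 : 34 cd fa a3 41 8c df
[1] 0x04->0x23 len=5 : 7c b0 df c3 34
[2] 0x04->0x1f len=7 : 7c b0 df c3 34 cd fa
query mem[0x0b]=0xa3, mem[0x25]=0xfa, mem[0x24]=0xcd, mem[0x18]=0xcd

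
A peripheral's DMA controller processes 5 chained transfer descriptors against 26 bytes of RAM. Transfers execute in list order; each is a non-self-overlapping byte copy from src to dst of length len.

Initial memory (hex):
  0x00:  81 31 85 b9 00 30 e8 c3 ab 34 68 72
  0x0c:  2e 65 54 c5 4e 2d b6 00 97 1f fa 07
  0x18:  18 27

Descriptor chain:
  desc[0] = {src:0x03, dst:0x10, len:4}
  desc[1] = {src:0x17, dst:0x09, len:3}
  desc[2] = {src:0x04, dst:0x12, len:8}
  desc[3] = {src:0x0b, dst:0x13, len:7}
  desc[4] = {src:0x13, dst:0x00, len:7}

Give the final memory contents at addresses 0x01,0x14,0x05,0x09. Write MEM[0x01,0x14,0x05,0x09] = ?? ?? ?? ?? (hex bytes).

MEM[0x01,0x14,0x05,0x09] = 2e 2e b9 07

[0] 0x03->0x10 len=4 : b9 00 30 e8
[1] 0x17->0x09 len=3 : 07 18 27
[2] 0x04->0x12 len=8 : 00 30 e8 c3 ab 07 18 27
[3] 0x0b->0x13 len=7 : 27 2e 65 54 c5 b9 00
[4] 0x13->0x00 len=7 : 27 2e 65 54 c5 b9 00
query mem[0x01]=0x2e, mem[0x14]=0x2e, mem[0x05]=0xb9, mem[0x09]=0x07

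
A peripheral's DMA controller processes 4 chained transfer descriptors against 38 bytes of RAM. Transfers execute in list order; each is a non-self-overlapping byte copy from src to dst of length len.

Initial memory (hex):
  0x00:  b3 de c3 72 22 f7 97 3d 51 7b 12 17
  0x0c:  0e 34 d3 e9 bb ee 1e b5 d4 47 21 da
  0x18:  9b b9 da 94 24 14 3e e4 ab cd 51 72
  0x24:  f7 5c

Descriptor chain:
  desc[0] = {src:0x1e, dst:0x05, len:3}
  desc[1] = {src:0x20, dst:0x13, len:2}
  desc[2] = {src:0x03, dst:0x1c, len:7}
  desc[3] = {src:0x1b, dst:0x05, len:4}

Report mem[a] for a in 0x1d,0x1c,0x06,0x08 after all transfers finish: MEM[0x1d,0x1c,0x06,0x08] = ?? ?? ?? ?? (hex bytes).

MEM[0x1d,0x1c,0x06,0x08] = 22 72 72 3e

[0] 0x1e->0x05 len=3 : 3e e4 ab
[1] 0x20->0x13 len=2 : ab cd
[2] 0x03->0x1c len=7 : 72 22 3e e4 ab 51 7b
[3] 0x1b->0x05 len=4 : 94 72 22 3e
query mem[0x1d]=0x22, mem[0x1c]=0x72, mem[0x06]=0x72, mem[0x08]=0x3e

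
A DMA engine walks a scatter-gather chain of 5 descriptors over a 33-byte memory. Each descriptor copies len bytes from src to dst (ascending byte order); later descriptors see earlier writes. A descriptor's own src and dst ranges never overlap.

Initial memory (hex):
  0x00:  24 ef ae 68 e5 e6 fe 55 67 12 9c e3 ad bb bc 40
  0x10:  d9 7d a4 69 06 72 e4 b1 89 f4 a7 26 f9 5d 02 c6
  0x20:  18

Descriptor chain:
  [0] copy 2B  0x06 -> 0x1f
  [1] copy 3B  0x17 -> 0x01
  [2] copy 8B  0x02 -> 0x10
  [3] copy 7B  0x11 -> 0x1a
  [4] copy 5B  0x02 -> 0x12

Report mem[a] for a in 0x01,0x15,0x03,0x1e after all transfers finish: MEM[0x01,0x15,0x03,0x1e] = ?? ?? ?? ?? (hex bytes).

MEM[0x01,0x15,0x03,0x1e] = b1 e6 f4 55

[0] 0x06->0x1f len=2 : fe 55
[1] 0x17->0x01 len=3 : b1 89 f4
[2] 0x02->0x10 len=8 : 89 f4 e5 e6 fe 55 67 12
[3] 0x11->0x1a len=7 : f4 e5 e6 fe 55 67 12
[4] 0x02->0x12 len=5 : 89 f4 e5 e6 fe
query mem[0x01]=0xb1, mem[0x15]=0xe6, mem[0x03]=0xf4, mem[0x1e]=0x55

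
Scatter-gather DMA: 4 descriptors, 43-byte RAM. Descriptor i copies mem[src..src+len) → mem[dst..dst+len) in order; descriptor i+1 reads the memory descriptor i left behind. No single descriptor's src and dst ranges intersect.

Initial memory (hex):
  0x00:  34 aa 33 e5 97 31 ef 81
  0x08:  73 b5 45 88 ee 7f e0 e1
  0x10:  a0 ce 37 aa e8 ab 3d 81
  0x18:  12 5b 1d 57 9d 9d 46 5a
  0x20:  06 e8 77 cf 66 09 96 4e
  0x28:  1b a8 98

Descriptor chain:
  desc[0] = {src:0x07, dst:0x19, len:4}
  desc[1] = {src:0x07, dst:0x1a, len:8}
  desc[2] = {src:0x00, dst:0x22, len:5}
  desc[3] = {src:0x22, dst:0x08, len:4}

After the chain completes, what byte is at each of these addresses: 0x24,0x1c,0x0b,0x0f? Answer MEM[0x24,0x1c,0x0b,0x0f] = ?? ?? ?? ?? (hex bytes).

#0 dst[0x19+4] := {0x81,0x73,0xb5,0x45}
#1 dst[0x1a+8] := {0x81,0x73,0xb5,0x45,0x88,0xee,0x7f,0xe0}
#2 dst[0x22+5] := {0x34,0xaa,0x33,0xe5,0x97}
#3 dst[0x08+4] := {0x34,0xaa,0x33,0xe5}
query mem[0x24]=0x33, mem[0x1c]=0xb5, mem[0x0b]=0xe5, mem[0x0f]=0xe1

MEM[0x24,0x1c,0x0b,0x0f] = 33 b5 e5 e1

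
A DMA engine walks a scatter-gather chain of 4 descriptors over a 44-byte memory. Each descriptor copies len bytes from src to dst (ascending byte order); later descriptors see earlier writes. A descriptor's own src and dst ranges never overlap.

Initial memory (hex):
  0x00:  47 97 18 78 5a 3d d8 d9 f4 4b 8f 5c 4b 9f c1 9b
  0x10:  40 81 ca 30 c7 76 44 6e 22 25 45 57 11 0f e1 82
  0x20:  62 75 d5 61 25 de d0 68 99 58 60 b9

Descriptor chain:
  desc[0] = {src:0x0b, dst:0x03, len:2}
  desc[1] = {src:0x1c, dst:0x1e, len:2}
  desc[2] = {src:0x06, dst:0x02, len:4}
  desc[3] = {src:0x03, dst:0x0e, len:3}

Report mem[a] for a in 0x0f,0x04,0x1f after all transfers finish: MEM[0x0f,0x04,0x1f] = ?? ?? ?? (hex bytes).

#0 dst[0x03+2] := {0x5c,0x4b}
#1 dst[0x1e+2] := {0x11,0x0f}
#2 dst[0x02+4] := {0xd8,0xd9,0xf4,0x4b}
#3 dst[0x0e+3] := {0xd9,0xf4,0x4b}
query mem[0x0f]=0xf4, mem[0x04]=0xf4, mem[0x1f]=0x0f

MEM[0x0f,0x04,0x1f] = f4 f4 0f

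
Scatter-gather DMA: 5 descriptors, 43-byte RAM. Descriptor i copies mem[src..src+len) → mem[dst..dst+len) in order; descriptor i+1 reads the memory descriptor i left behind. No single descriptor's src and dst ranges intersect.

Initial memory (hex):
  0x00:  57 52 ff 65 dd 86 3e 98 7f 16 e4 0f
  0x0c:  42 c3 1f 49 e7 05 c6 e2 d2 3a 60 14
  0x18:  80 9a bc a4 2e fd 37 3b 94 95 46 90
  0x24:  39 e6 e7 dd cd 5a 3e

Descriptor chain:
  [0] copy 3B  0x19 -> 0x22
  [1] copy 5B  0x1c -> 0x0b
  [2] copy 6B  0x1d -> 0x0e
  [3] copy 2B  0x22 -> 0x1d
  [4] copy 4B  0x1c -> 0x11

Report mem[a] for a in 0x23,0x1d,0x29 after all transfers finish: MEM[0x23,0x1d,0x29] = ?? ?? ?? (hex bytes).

  after D0: wrote 3B at 0x22 = 9abca4
  after D1: wrote 5B at 0x0b = 2efd373b94
  after D2: wrote 6B at 0x0e = fd373b94959a
  after D3: wrote 2B at 0x1d = 9abc
  after D4: wrote 4B at 0x11 = 2e9abc3b
query mem[0x23]=0xbc, mem[0x1d]=0x9a, mem[0x29]=0x5a

MEM[0x23,0x1d,0x29] = bc 9a 5a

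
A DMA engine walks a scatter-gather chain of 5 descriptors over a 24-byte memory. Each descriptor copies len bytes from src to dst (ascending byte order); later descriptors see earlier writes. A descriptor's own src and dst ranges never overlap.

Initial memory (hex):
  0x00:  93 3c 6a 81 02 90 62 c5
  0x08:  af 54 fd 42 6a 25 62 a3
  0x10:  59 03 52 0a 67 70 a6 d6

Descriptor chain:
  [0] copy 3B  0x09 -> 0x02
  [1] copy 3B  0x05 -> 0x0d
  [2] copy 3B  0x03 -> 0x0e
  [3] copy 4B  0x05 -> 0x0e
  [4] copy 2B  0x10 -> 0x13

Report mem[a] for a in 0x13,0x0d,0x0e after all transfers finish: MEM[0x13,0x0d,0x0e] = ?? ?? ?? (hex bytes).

  after D0: wrote 3B at 0x02 = 54fd42
  after D1: wrote 3B at 0x0d = 9062c5
  after D2: wrote 3B at 0x0e = fd4290
  after D3: wrote 4B at 0x0e = 9062c5af
  after D4: wrote 2B at 0x13 = c5af
query mem[0x13]=0xc5, mem[0x0d]=0x90, mem[0x0e]=0x90

MEM[0x13,0x0d,0x0e] = c5 90 90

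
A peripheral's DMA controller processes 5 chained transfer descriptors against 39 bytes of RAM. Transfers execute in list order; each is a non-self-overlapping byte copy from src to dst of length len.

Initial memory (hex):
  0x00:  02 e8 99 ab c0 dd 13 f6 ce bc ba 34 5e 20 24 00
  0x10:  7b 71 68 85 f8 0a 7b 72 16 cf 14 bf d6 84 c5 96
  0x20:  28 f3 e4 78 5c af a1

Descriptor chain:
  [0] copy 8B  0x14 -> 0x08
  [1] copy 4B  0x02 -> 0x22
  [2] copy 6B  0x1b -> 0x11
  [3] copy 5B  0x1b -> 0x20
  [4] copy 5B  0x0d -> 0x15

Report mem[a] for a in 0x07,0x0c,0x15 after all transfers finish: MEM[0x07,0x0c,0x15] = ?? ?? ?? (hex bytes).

#0 dst[0x08+8] := {0xf8,0x0a,0x7b,0x72,0x16,0xcf,0x14,0xbf}
#1 dst[0x22+4] := {0x99,0xab,0xc0,0xdd}
#2 dst[0x11+6] := {0xbf,0xd6,0x84,0xc5,0x96,0x28}
#3 dst[0x20+5] := {0xbf,0xd6,0x84,0xc5,0x96}
#4 dst[0x15+5] := {0xcf,0x14,0xbf,0x7b,0xbf}
query mem[0x07]=0xf6, mem[0x0c]=0x16, mem[0x15]=0xcf

MEM[0x07,0x0c,0x15] = f6 16 cf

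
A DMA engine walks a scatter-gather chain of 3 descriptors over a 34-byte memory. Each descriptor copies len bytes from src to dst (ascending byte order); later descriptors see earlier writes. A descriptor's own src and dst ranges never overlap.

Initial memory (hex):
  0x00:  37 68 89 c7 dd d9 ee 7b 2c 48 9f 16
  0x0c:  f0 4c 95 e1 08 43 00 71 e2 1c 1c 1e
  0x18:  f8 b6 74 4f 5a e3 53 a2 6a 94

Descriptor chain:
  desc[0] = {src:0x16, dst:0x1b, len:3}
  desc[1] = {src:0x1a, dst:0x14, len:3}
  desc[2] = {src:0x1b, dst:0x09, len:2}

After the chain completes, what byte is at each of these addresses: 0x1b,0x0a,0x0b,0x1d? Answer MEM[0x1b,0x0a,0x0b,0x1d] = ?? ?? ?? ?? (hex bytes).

D0: mem[0x1b..0x1d] <- [1c 1e f8]
D1: mem[0x14..0x16] <- [74 1c 1e]
D2: mem[0x09..0x0a] <- [1c 1e]
query mem[0x1b]=0x1c, mem[0x0a]=0x1e, mem[0x0b]=0x16, mem[0x1d]=0xf8

MEM[0x1b,0x0a,0x0b,0x1d] = 1c 1e 16 f8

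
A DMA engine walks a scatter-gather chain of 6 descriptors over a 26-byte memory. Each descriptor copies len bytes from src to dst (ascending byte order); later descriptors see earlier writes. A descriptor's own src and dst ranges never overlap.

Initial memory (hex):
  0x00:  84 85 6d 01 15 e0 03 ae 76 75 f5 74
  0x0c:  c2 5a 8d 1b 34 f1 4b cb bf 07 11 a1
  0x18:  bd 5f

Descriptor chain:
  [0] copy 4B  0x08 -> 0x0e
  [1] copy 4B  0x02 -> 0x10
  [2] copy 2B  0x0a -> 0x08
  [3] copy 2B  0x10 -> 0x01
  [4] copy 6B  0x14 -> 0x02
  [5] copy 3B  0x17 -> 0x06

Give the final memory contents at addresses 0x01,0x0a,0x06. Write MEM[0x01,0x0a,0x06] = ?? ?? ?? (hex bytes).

MEM[0x01,0x0a,0x06] = 6d f5 a1

D0: mem[0x0e..0x11] <- [76 75 f5 74]
D1: mem[0x10..0x13] <- [6d 01 15 e0]
D2: mem[0x08..0x09] <- [f5 74]
D3: mem[0x01..0x02] <- [6d 01]
D4: mem[0x02..0x07] <- [bf 07 11 a1 bd 5f]
D5: mem[0x06..0x08] <- [a1 bd 5f]
query mem[0x01]=0x6d, mem[0x0a]=0xf5, mem[0x06]=0xa1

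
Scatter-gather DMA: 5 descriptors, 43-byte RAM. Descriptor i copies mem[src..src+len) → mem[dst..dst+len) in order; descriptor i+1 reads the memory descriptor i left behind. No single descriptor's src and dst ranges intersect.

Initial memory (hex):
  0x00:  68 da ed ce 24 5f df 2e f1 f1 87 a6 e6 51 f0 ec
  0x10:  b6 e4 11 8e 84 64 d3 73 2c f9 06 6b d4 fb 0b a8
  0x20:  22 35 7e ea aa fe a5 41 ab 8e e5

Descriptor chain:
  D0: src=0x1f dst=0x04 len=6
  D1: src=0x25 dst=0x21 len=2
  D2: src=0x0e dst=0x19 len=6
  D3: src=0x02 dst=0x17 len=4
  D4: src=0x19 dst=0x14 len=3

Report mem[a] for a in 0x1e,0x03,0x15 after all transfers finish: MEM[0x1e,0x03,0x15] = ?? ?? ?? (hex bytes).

MEM[0x1e,0x03,0x15] = 8e ce 22

#0 dst[0x04+6] := {0xa8,0x22,0x35,0x7e,0xea,0xaa}
#1 dst[0x21+2] := {0xfe,0xa5}
#2 dst[0x19+6] := {0xf0,0xec,0xb6,0xe4,0x11,0x8e}
#3 dst[0x17+4] := {0xed,0xce,0xa8,0x22}
#4 dst[0x14+3] := {0xa8,0x22,0xb6}
query mem[0x1e]=0x8e, mem[0x03]=0xce, mem[0x15]=0x22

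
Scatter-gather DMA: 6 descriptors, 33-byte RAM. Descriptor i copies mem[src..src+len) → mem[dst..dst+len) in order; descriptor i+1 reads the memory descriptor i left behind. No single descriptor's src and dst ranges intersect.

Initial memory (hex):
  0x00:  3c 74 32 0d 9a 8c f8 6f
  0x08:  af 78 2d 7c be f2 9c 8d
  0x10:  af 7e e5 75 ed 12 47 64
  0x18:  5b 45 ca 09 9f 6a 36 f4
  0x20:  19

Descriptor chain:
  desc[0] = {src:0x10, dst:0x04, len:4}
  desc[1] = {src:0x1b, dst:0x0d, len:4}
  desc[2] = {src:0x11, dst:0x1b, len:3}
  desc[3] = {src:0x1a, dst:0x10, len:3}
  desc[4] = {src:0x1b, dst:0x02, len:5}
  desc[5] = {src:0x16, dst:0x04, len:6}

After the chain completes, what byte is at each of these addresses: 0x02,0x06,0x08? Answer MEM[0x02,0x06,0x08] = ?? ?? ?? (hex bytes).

D0: mem[0x04..0x07] <- [af 7e e5 75]
D1: mem[0x0d..0x10] <- [09 9f 6a 36]
D2: mem[0x1b..0x1d] <- [7e e5 75]
D3: mem[0x10..0x12] <- [ca 7e e5]
D4: mem[0x02..0x06] <- [7e e5 75 36 f4]
D5: mem[0x04..0x09] <- [47 64 5b 45 ca 7e]
query mem[0x02]=0x7e, mem[0x06]=0x5b, mem[0x08]=0xca

MEM[0x02,0x06,0x08] = 7e 5b ca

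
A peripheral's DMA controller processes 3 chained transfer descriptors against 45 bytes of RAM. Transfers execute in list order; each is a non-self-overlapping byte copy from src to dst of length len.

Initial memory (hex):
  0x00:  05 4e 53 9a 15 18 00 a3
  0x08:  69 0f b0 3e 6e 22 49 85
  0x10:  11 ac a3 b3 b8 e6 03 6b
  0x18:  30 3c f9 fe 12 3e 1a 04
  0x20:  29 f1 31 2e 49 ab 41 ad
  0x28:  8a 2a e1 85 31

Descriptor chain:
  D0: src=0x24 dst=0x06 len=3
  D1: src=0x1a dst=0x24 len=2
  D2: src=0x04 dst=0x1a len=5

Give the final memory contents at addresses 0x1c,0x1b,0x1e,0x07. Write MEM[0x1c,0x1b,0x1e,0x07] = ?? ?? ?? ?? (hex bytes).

MEM[0x1c,0x1b,0x1e,0x07] = 49 18 41 ab

#0 dst[0x06+3] := {0x49,0xab,0x41}
#1 dst[0x24+2] := {0xf9,0xfe}
#2 dst[0x1a+5] := {0x15,0x18,0x49,0xab,0x41}
query mem[0x1c]=0x49, mem[0x1b]=0x18, mem[0x1e]=0x41, mem[0x07]=0xab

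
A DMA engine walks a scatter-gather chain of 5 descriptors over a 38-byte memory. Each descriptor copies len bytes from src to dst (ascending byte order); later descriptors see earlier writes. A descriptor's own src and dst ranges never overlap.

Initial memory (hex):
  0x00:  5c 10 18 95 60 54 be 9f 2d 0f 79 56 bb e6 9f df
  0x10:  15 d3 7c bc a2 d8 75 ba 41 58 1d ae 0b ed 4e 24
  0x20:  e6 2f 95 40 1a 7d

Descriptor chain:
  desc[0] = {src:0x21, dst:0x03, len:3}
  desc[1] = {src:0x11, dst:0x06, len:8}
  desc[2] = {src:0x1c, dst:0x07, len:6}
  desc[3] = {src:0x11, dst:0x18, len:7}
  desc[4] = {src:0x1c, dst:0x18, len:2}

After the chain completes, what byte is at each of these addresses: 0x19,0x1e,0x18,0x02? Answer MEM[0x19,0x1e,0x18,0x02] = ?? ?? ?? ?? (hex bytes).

MEM[0x19,0x1e,0x18,0x02] = 75 ba d8 18

D0: mem[0x03..0x05] <- [2f 95 40]
D1: mem[0x06..0x0d] <- [d3 7c bc a2 d8 75 ba 41]
D2: mem[0x07..0x0c] <- [0b ed 4e 24 e6 2f]
D3: mem[0x18..0x1e] <- [d3 7c bc a2 d8 75 ba]
D4: mem[0x18..0x19] <- [d8 75]
query mem[0x19]=0x75, mem[0x1e]=0xba, mem[0x18]=0xd8, mem[0x02]=0x18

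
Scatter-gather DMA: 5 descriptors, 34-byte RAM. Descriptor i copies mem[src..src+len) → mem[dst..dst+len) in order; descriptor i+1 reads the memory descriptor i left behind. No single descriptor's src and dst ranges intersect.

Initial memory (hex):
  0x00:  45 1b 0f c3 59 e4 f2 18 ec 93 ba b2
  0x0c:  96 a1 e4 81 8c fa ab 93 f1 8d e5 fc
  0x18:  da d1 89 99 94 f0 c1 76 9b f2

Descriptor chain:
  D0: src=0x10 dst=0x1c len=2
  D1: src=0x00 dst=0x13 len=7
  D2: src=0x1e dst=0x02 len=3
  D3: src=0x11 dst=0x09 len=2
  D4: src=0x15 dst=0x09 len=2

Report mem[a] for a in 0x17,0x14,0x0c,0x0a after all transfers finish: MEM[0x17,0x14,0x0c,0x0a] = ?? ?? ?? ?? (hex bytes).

  after D0: wrote 2B at 0x1c = 8cfa
  after D1: wrote 7B at 0x13 = 451b0fc359e4f2
  after D2: wrote 3B at 0x02 = c1769b
  after D3: wrote 2B at 0x09 = faab
  after D4: wrote 2B at 0x09 = 0fc3
query mem[0x17]=0x59, mem[0x14]=0x1b, mem[0x0c]=0x96, mem[0x0a]=0xc3

MEM[0x17,0x14,0x0c,0x0a] = 59 1b 96 c3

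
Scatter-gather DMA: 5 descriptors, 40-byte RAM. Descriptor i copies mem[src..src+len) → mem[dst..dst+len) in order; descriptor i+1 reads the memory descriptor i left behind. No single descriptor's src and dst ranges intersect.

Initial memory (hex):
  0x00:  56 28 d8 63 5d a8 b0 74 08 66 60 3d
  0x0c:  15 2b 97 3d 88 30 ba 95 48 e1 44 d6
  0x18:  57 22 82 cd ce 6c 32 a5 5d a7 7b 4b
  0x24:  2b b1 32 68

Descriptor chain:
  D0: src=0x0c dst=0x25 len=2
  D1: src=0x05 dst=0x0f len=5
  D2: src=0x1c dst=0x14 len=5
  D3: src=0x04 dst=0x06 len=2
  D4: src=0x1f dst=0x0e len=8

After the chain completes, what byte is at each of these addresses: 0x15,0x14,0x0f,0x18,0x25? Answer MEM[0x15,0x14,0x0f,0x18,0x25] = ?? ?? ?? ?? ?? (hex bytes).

MEM[0x15,0x14,0x0f,0x18,0x25] = 2b 15 5d 5d 15

[0] 0x0c->0x25 len=2 : 15 2b
[1] 0x05->0x0f len=5 : a8 b0 74 08 66
[2] 0x1c->0x14 len=5 : ce 6c 32 a5 5d
[3] 0x04->0x06 len=2 : 5d a8
[4] 0x1f->0x0e len=8 : a5 5d a7 7b 4b 2b 15 2b
query mem[0x15]=0x2b, mem[0x14]=0x15, mem[0x0f]=0x5d, mem[0x18]=0x5d, mem[0x25]=0x15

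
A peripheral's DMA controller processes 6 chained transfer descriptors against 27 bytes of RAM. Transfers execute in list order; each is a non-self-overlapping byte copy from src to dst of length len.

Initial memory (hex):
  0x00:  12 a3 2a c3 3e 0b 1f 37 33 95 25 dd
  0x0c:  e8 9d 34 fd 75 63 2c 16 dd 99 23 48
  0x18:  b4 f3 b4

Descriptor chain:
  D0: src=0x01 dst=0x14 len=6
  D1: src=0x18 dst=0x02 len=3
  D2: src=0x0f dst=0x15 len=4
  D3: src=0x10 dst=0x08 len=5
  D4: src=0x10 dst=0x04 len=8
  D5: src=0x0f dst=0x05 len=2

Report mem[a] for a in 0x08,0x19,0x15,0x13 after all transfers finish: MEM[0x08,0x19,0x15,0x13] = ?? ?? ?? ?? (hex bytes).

D0: mem[0x14..0x19] <- [a3 2a c3 3e 0b 1f]
D1: mem[0x02..0x04] <- [0b 1f b4]
D2: mem[0x15..0x18] <- [fd 75 63 2c]
D3: mem[0x08..0x0c] <- [75 63 2c 16 a3]
D4: mem[0x04..0x0b] <- [75 63 2c 16 a3 fd 75 63]
D5: mem[0x05..0x06] <- [fd 75]
query mem[0x08]=0xa3, mem[0x19]=0x1f, mem[0x15]=0xfd, mem[0x13]=0x16

MEM[0x08,0x19,0x15,0x13] = a3 1f fd 16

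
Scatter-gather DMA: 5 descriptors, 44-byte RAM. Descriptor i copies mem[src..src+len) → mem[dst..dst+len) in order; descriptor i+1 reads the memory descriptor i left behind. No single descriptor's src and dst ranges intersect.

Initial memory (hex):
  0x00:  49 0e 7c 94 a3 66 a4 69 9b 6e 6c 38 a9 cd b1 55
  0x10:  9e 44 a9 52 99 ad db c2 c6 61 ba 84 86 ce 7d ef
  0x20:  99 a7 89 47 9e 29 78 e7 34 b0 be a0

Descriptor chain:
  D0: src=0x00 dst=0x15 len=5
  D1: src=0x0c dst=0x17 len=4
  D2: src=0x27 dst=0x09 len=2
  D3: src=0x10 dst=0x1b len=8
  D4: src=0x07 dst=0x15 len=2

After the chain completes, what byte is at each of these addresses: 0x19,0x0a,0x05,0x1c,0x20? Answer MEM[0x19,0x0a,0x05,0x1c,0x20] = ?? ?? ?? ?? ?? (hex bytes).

[0] 0x00->0x15 len=5 : 49 0e 7c 94 a3
[1] 0x0c->0x17 len=4 : a9 cd b1 55
[2] 0x27->0x09 len=2 : e7 34
[3] 0x10->0x1b len=8 : 9e 44 a9 52 99 49 0e a9
[4] 0x07->0x15 len=2 : 69 9b
query mem[0x19]=0xb1, mem[0x0a]=0x34, mem[0x05]=0x66, mem[0x1c]=0x44, mem[0x20]=0x49

MEM[0x19,0x0a,0x05,0x1c,0x20] = b1 34 66 44 49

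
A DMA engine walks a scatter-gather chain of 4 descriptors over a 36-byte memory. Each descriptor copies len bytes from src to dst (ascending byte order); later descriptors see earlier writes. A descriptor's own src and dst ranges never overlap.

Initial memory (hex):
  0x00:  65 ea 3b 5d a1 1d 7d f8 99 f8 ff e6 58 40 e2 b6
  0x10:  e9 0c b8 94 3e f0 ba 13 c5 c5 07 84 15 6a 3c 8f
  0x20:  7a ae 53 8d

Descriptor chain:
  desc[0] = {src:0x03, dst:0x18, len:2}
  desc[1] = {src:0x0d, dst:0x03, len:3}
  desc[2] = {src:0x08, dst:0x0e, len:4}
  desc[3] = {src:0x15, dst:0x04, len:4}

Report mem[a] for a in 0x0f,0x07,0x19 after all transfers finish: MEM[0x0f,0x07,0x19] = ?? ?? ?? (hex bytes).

  after D0: wrote 2B at 0x18 = 5da1
  after D1: wrote 3B at 0x03 = 40e2b6
  after D2: wrote 4B at 0x0e = 99f8ffe6
  after D3: wrote 4B at 0x04 = f0ba135d
query mem[0x0f]=0xf8, mem[0x07]=0x5d, mem[0x19]=0xa1

MEM[0x0f,0x07,0x19] = f8 5d a1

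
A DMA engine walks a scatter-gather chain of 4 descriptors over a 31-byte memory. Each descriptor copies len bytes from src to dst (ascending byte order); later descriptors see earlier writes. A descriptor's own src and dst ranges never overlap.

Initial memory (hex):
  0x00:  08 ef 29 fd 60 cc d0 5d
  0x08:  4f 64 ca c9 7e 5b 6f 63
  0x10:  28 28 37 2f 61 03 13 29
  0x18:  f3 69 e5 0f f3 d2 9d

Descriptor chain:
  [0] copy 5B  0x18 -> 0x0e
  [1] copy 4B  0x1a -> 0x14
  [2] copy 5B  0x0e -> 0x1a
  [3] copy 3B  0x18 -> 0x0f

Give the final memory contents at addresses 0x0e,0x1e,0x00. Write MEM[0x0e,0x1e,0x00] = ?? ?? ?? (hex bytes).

MEM[0x0e,0x1e,0x00] = f3 f3 08

#0 dst[0x0e+5] := {0xf3,0x69,0xe5,0x0f,0xf3}
#1 dst[0x14+4] := {0xe5,0x0f,0xf3,0xd2}
#2 dst[0x1a+5] := {0xf3,0x69,0xe5,0x0f,0xf3}
#3 dst[0x0f+3] := {0xf3,0x69,0xf3}
query mem[0x0e]=0xf3, mem[0x1e]=0xf3, mem[0x00]=0x08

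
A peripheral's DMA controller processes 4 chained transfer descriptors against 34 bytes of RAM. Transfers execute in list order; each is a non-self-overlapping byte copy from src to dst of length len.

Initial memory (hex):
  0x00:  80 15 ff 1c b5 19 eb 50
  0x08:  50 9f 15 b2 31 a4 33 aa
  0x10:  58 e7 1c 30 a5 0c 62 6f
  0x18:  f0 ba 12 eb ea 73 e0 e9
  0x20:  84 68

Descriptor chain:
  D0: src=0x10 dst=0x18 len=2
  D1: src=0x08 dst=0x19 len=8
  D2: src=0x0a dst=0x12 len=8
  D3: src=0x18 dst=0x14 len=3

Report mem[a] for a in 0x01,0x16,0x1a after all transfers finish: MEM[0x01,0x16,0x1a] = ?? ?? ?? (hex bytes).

  after D0: wrote 2B at 0x18 = 58e7
  after D1: wrote 8B at 0x19 = 509f15b231a433aa
  after D2: wrote 8B at 0x12 = 15b231a433aa58e7
  after D3: wrote 3B at 0x14 = 58e79f
query mem[0x01]=0x15, mem[0x16]=0x9f, mem[0x1a]=0x9f

MEM[0x01,0x16,0x1a] = 15 9f 9f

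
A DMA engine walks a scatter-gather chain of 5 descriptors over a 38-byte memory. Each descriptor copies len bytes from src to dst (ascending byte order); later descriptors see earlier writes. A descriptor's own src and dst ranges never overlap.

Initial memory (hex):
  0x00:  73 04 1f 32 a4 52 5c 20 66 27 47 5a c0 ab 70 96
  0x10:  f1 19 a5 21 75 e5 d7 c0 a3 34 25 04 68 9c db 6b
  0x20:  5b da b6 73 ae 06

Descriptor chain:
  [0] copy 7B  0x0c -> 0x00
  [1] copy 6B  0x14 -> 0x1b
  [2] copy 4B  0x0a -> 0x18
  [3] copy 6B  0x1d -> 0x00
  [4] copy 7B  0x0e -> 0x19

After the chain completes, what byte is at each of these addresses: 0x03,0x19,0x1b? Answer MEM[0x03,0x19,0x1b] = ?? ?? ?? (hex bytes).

[0] 0x0c->0x00 len=7 : c0 ab 70 96 f1 19 a5
[1] 0x14->0x1b len=6 : 75 e5 d7 c0 a3 34
[2] 0x0a->0x18 len=4 : 47 5a c0 ab
[3] 0x1d->0x00 len=6 : d7 c0 a3 34 da b6
[4] 0x0e->0x19 len=7 : 70 96 f1 19 a5 21 75
query mem[0x03]=0x34, mem[0x19]=0x70, mem[0x1b]=0xf1

MEM[0x03,0x19,0x1b] = 34 70 f1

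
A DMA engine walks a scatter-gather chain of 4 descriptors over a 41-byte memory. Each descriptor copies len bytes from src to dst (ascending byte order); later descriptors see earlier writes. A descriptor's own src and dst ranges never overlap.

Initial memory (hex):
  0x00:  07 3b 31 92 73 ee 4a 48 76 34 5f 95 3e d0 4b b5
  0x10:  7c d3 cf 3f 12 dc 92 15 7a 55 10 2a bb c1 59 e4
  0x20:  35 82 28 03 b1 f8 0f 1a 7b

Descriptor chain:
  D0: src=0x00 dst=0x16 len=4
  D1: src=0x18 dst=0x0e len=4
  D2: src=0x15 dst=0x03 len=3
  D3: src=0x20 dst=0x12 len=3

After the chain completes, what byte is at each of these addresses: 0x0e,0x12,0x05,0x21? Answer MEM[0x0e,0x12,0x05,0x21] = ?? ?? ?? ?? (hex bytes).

[0] 0x00->0x16 len=4 : 07 3b 31 92
[1] 0x18->0x0e len=4 : 31 92 10 2a
[2] 0x15->0x03 len=3 : dc 07 3b
[3] 0x20->0x12 len=3 : 35 82 28
query mem[0x0e]=0x31, mem[0x12]=0x35, mem[0x05]=0x3b, mem[0x21]=0x82

MEM[0x0e,0x12,0x05,0x21] = 31 35 3b 82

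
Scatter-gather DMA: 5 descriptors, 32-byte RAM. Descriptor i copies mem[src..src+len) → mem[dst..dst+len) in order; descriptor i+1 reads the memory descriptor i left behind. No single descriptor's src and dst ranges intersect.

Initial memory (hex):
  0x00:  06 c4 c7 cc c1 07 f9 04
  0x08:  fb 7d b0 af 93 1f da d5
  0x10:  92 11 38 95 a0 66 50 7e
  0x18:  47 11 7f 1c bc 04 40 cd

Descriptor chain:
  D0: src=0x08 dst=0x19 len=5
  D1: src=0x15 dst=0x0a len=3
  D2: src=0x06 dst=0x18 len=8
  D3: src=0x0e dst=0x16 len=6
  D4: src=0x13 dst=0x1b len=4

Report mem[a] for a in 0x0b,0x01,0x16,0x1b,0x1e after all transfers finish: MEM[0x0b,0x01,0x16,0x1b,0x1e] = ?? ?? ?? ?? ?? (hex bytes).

  after D0: wrote 5B at 0x19 = fb7db0af93
  after D1: wrote 3B at 0x0a = 66507e
  after D2: wrote 8B at 0x18 = f904fb7d66507e1f
  after D3: wrote 6B at 0x16 = dad592113895
  after D4: wrote 4B at 0x1b = 95a066da
query mem[0x0b]=0x50, mem[0x01]=0xc4, mem[0x16]=0xda, mem[0x1b]=0x95, mem[0x1e]=0xda

MEM[0x0b,0x01,0x16,0x1b,0x1e] = 50 c4 da 95 da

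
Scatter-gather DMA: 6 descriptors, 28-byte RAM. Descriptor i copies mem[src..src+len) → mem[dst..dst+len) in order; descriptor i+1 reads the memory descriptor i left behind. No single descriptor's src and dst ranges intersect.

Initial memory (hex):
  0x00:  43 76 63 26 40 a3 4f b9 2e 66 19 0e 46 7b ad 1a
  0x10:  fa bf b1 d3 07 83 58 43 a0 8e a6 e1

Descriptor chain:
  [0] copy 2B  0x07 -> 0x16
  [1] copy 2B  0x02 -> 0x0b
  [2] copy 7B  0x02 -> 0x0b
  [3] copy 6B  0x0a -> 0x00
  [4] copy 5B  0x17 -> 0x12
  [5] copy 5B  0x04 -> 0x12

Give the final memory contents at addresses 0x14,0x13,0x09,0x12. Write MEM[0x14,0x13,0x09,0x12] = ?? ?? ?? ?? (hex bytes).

  after D0: wrote 2B at 0x16 = b92e
  after D1: wrote 2B at 0x0b = 6326
  after D2: wrote 7B at 0x0b = 632640a34fb92e
  after D3: wrote 6B at 0x00 = 19632640a34f
  after D4: wrote 5B at 0x12 = 2ea08ea6e1
  after D5: wrote 5B at 0x12 = a34f4fb92e
query mem[0x14]=0x4f, mem[0x13]=0x4f, mem[0x09]=0x66, mem[0x12]=0xa3

MEM[0x14,0x13,0x09,0x12] = 4f 4f 66 a3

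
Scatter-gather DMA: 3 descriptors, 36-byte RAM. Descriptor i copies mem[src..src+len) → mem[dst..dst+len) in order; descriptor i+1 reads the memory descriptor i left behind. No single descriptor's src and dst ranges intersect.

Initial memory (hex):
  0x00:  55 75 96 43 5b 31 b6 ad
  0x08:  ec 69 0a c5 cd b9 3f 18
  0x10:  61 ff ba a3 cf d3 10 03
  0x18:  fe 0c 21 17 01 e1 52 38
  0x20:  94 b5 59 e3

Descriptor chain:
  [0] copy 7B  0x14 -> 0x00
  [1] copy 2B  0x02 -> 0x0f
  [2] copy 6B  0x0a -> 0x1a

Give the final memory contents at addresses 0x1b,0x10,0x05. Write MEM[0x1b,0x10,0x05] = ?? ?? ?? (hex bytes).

#0 dst[0x00+7] := {0xcf,0xd3,0x10,0x03,0xfe,0x0c,0x21}
#1 dst[0x0f+2] := {0x10,0x03}
#2 dst[0x1a+6] := {0x0a,0xc5,0xcd,0xb9,0x3f,0x10}
query mem[0x1b]=0xc5, mem[0x10]=0x03, mem[0x05]=0x0c

MEM[0x1b,0x10,0x05] = c5 03 0c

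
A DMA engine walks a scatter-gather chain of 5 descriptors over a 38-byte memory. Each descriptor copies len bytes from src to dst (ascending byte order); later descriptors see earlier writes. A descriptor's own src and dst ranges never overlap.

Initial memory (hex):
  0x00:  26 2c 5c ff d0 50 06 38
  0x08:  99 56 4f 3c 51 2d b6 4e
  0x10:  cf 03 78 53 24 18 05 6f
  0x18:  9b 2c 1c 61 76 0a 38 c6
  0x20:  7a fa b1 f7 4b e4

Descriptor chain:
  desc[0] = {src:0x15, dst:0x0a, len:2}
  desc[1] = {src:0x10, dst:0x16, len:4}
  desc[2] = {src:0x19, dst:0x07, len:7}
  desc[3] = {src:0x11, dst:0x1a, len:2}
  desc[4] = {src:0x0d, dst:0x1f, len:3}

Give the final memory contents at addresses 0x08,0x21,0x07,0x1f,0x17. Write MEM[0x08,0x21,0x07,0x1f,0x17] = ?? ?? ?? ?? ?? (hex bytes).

MEM[0x08,0x21,0x07,0x1f,0x17] = 1c 4e 53 c6 03

  after D0: wrote 2B at 0x0a = 1805
  after D1: wrote 4B at 0x16 = cf037853
  after D2: wrote 7B at 0x07 = 531c61760a38c6
  after D3: wrote 2B at 0x1a = 0378
  after D4: wrote 3B at 0x1f = c6b64e
query mem[0x08]=0x1c, mem[0x21]=0x4e, mem[0x07]=0x53, mem[0x1f]=0xc6, mem[0x17]=0x03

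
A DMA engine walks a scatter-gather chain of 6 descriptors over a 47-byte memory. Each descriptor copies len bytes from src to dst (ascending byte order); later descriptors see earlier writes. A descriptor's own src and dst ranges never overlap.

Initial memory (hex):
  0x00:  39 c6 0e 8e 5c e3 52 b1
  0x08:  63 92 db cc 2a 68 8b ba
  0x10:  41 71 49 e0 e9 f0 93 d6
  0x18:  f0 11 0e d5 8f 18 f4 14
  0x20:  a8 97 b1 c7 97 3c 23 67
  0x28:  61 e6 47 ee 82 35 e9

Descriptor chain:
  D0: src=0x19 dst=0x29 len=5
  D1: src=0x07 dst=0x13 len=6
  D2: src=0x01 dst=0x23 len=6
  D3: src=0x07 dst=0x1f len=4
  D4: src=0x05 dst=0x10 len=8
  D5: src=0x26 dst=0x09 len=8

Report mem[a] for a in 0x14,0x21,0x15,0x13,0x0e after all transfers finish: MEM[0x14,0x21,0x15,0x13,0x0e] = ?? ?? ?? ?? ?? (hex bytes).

MEM[0x14,0x21,0x15,0x13,0x0e] = 92 92 db 63 d5

[0] 0x19->0x29 len=5 : 11 0e d5 8f 18
[1] 0x07->0x13 len=6 : b1 63 92 db cc 2a
[2] 0x01->0x23 len=6 : c6 0e 8e 5c e3 52
[3] 0x07->0x1f len=4 : b1 63 92 db
[4] 0x05->0x10 len=8 : e3 52 b1 63 92 db cc 2a
[5] 0x26->0x09 len=8 : 5c e3 52 11 0e d5 8f 18
query mem[0x14]=0x92, mem[0x21]=0x92, mem[0x15]=0xdb, mem[0x13]=0x63, mem[0x0e]=0xd5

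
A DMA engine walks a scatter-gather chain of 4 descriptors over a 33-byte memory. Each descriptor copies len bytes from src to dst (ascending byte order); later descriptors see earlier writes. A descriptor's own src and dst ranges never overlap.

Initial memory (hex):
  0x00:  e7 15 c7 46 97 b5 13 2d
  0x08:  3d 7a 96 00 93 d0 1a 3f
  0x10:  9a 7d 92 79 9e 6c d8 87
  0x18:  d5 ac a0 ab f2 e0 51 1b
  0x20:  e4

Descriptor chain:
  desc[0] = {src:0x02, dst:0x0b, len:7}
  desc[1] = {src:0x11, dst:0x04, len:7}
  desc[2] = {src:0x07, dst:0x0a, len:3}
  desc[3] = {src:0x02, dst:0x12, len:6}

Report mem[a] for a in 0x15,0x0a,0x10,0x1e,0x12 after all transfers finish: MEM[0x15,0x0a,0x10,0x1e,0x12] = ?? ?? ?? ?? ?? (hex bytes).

[0] 0x02->0x0b len=7 : c7 46 97 b5 13 2d 3d
[1] 0x11->0x04 len=7 : 3d 92 79 9e 6c d8 87
[2] 0x07->0x0a len=3 : 9e 6c d8
[3] 0x02->0x12 len=6 : c7 46 3d 92 79 9e
query mem[0x15]=0x92, mem[0x0a]=0x9e, mem[0x10]=0x2d, mem[0x1e]=0x51, mem[0x12]=0xc7

MEM[0x15,0x0a,0x10,0x1e,0x12] = 92 9e 2d 51 c7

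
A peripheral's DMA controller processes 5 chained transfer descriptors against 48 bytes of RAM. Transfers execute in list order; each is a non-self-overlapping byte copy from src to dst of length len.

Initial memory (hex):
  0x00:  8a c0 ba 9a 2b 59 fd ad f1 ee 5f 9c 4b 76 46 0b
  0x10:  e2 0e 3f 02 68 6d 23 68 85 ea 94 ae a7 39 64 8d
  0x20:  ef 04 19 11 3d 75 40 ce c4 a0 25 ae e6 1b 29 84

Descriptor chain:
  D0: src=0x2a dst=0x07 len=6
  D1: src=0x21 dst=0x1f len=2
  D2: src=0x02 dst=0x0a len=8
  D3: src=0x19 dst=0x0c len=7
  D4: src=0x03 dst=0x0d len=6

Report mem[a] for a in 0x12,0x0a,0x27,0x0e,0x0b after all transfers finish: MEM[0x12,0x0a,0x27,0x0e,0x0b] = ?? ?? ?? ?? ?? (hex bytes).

MEM[0x12,0x0a,0x27,0x0e,0x0b] = ae ba ce 2b 9a

#0 dst[0x07+6] := {0x25,0xae,0xe6,0x1b,0x29,0x84}
#1 dst[0x1f+2] := {0x04,0x19}
#2 dst[0x0a+8] := {0xba,0x9a,0x2b,0x59,0xfd,0x25,0xae,0xe6}
#3 dst[0x0c+7] := {0xea,0x94,0xae,0xa7,0x39,0x64,0x04}
#4 dst[0x0d+6] := {0x9a,0x2b,0x59,0xfd,0x25,0xae}
query mem[0x12]=0xae, mem[0x0a]=0xba, mem[0x27]=0xce, mem[0x0e]=0x2b, mem[0x0b]=0x9a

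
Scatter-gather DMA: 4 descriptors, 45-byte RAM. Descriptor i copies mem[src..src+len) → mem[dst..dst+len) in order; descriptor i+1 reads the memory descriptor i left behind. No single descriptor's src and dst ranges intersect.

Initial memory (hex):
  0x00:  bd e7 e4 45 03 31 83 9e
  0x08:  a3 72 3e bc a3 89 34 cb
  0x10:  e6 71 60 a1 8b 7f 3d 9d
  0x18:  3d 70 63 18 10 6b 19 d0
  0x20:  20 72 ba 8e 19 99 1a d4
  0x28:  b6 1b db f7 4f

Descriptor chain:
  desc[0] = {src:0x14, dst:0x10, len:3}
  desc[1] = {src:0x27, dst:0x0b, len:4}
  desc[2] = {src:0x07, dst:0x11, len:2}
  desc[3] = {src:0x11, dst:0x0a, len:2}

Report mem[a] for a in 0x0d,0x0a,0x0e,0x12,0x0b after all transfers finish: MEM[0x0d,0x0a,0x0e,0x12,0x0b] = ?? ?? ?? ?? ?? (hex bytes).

#0 dst[0x10+3] := {0x8b,0x7f,0x3d}
#1 dst[0x0b+4] := {0xd4,0xb6,0x1b,0xdb}
#2 dst[0x11+2] := {0x9e,0xa3}
#3 dst[0x0a+2] := {0x9e,0xa3}
query mem[0x0d]=0x1b, mem[0x0a]=0x9e, mem[0x0e]=0xdb, mem[0x12]=0xa3, mem[0x0b]=0xa3

MEM[0x0d,0x0a,0x0e,0x12,0x0b] = 1b 9e db a3 a3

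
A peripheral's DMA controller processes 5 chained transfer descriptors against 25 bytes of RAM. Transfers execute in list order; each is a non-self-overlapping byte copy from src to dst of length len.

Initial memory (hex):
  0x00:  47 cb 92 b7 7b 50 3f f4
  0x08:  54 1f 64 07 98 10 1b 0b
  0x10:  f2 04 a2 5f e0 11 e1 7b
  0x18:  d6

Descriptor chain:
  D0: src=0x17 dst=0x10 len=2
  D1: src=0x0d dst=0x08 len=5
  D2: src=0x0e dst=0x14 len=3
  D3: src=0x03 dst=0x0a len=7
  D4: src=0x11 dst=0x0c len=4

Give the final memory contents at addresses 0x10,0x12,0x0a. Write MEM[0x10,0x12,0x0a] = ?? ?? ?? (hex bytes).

D0: mem[0x10..0x11] <- [7b d6]
D1: mem[0x08..0x0c] <- [10 1b 0b 7b d6]
D2: mem[0x14..0x16] <- [1b 0b 7b]
D3: mem[0x0a..0x10] <- [b7 7b 50 3f f4 10 1b]
D4: mem[0x0c..0x0f] <- [d6 a2 5f 1b]
query mem[0x10]=0x1b, mem[0x12]=0xa2, mem[0x0a]=0xb7

MEM[0x10,0x12,0x0a] = 1b a2 b7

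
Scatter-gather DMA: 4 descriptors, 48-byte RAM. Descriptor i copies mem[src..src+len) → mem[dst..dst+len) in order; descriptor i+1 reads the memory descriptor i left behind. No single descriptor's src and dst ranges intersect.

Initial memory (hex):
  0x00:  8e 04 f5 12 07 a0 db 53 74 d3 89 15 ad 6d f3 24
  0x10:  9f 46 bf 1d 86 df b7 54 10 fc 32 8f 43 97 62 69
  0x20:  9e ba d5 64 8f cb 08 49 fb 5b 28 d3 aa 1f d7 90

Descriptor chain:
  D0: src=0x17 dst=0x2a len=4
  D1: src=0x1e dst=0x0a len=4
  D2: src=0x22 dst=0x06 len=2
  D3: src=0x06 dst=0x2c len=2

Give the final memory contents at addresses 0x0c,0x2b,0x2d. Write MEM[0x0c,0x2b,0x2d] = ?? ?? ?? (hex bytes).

#0 dst[0x2a+4] := {0x54,0x10,0xfc,0x32}
#1 dst[0x0a+4] := {0x62,0x69,0x9e,0xba}
#2 dst[0x06+2] := {0xd5,0x64}
#3 dst[0x2c+2] := {0xd5,0x64}
query mem[0x0c]=0x9e, mem[0x2b]=0x10, mem[0x2d]=0x64

MEM[0x0c,0x2b,0x2d] = 9e 10 64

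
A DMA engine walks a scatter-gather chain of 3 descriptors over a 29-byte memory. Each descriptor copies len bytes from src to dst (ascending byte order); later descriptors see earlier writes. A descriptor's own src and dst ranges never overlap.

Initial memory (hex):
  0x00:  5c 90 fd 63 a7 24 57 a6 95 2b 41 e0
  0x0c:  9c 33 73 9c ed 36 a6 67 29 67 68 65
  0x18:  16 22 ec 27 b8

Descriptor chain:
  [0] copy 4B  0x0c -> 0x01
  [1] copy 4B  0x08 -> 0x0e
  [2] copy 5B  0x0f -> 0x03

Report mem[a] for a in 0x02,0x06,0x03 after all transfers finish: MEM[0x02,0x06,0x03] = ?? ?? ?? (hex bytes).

MEM[0x02,0x06,0x03] = 33 a6 2b

[0] 0x0c->0x01 len=4 : 9c 33 73 9c
[1] 0x08->0x0e len=4 : 95 2b 41 e0
[2] 0x0f->0x03 len=5 : 2b 41 e0 a6 67
query mem[0x02]=0x33, mem[0x06]=0xa6, mem[0x03]=0x2b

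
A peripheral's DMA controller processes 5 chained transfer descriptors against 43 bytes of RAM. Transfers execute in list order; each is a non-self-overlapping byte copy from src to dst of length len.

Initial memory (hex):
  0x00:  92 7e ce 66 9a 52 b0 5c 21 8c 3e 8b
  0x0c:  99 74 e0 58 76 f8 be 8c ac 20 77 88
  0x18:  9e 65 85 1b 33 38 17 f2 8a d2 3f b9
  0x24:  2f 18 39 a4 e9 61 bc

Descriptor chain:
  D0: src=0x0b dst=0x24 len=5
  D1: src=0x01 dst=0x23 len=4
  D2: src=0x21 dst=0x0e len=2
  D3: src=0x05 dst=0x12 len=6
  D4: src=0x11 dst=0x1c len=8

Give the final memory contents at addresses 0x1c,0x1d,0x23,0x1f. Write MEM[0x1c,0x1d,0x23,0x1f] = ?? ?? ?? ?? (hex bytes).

[0] 0x0b->0x24 len=5 : 8b 99 74 e0 58
[1] 0x01->0x23 len=4 : 7e ce 66 9a
[2] 0x21->0x0e len=2 : d2 3f
[3] 0x05->0x12 len=6 : 52 b0 5c 21 8c 3e
[4] 0x11->0x1c len=8 : f8 52 b0 5c 21 8c 3e 9e
query mem[0x1c]=0xf8, mem[0x1d]=0x52, mem[0x23]=0x9e, mem[0x1f]=0x5c

MEM[0x1c,0x1d,0x23,0x1f] = f8 52 9e 5c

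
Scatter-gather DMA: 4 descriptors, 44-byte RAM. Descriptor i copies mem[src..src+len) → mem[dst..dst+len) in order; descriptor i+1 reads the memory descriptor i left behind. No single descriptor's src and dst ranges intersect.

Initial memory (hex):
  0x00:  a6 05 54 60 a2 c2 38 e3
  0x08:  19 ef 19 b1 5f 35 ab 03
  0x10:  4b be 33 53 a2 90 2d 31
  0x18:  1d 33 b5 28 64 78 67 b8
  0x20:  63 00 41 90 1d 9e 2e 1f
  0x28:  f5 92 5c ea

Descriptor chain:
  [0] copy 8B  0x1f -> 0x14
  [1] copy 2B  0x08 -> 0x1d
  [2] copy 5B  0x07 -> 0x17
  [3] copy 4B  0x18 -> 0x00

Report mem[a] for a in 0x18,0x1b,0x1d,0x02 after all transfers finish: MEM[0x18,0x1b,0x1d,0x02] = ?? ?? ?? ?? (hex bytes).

MEM[0x18,0x1b,0x1d,0x02] = 19 b1 19 19

  after D0: wrote 8B at 0x14 = b8630041901d9e2e
  after D1: wrote 2B at 0x1d = 19ef
  after D2: wrote 5B at 0x17 = e319ef19b1
  after D3: wrote 4B at 0x00 = 19ef19b1
query mem[0x18]=0x19, mem[0x1b]=0xb1, mem[0x1d]=0x19, mem[0x02]=0x19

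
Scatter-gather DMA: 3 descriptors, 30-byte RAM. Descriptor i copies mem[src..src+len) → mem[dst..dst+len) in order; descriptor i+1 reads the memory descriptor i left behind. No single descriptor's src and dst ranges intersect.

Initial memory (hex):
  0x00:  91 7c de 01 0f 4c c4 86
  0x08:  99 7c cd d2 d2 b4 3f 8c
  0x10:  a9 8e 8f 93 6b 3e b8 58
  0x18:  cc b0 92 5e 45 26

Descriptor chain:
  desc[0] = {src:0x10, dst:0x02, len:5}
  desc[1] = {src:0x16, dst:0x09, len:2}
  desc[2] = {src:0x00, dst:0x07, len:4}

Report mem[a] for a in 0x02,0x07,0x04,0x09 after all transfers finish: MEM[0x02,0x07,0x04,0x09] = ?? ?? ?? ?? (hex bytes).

MEM[0x02,0x07,0x04,0x09] = a9 91 8f a9

  after D0: wrote 5B at 0x02 = a98e8f936b
  after D1: wrote 2B at 0x09 = b858
  after D2: wrote 4B at 0x07 = 917ca98e
query mem[0x02]=0xa9, mem[0x07]=0x91, mem[0x04]=0x8f, mem[0x09]=0xa9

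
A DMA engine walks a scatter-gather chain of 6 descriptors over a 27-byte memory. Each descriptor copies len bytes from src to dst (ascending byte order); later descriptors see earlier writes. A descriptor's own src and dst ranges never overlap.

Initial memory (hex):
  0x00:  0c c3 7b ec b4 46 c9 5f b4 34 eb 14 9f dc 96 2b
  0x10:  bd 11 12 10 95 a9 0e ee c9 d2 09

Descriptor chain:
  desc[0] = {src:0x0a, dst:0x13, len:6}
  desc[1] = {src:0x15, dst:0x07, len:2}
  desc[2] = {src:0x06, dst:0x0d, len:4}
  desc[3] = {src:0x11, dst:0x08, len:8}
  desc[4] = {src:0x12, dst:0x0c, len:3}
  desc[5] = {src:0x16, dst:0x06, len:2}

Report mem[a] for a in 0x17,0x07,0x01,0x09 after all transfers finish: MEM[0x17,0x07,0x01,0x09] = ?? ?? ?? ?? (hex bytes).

D0: mem[0x13..0x18] <- [eb 14 9f dc 96 2b]
D1: mem[0x07..0x08] <- [9f dc]
D2: mem[0x0d..0x10] <- [c9 9f dc 34]
D3: mem[0x08..0x0f] <- [11 12 eb 14 9f dc 96 2b]
D4: mem[0x0c..0x0e] <- [12 eb 14]
D5: mem[0x06..0x07] <- [dc 96]
query mem[0x17]=0x96, mem[0x07]=0x96, mem[0x01]=0xc3, mem[0x09]=0x12

MEM[0x17,0x07,0x01,0x09] = 96 96 c3 12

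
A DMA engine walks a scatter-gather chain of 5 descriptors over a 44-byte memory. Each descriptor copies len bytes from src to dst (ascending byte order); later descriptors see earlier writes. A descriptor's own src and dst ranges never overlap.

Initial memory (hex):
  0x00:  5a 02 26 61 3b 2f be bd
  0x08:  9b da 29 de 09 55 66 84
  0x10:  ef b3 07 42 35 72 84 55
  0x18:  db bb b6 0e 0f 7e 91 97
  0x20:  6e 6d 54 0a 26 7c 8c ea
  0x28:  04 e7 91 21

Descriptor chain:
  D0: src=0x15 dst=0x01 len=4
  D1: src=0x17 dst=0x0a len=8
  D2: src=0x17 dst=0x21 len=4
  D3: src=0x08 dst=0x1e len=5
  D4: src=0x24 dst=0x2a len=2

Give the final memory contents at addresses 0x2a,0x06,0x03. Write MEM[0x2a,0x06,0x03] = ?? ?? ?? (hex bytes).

MEM[0x2a,0x06,0x03] = b6 be 55

[0] 0x15->0x01 len=4 : 72 84 55 db
[1] 0x17->0x0a len=8 : 55 db bb b6 0e 0f 7e 91
[2] 0x17->0x21 len=4 : 55 db bb b6
[3] 0x08->0x1e len=5 : 9b da 55 db bb
[4] 0x24->0x2a len=2 : b6 7c
query mem[0x2a]=0xb6, mem[0x06]=0xbe, mem[0x03]=0x55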